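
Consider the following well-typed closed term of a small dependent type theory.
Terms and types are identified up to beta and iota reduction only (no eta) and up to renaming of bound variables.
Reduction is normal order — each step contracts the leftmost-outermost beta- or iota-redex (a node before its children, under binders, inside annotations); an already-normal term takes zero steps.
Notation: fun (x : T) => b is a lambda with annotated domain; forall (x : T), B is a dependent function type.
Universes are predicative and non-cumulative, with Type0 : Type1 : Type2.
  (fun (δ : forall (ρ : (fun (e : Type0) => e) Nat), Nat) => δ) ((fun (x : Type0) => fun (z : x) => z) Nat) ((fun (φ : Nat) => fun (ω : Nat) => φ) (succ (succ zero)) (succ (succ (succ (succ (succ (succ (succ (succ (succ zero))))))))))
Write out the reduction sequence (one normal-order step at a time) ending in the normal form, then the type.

normal-order reduction:
  (fun (δ : forall (ρ : (fun (e : Type0) => e) Nat), Nat) => δ) ((fun (x : Type0) => fun (z : x) => z) Nat) ((fun (φ : Nat) => fun (ω : Nat) => φ) (succ (succ zero)) (succ (succ (succ (succ (succ (succ (succ (succ (succ zero))))))))))
  ~> (fun (δ : Type0) => fun (ρ : δ) => ρ) Nat ((fun (e : Nat) => fun (x : Nat) => e) (succ (succ zero)) (succ (succ (succ (succ (succ (succ (succ (succ (succ zero))))))))))
  ~> (fun (δ : Nat) => δ) ((fun (ρ : Nat) => fun (e : Nat) => ρ) (succ (succ zero)) (succ (succ (succ (succ (succ (succ (succ (succ (succ zero))))))))))
  ~> (fun (δ : Nat) => fun (ρ : Nat) => δ) (succ (succ zero)) (succ (succ (succ (succ (succ (succ (succ (succ (succ zero)))))))))
  ~> (fun (δ : Nat) => succ (succ zero)) (succ (succ (succ (succ (succ (succ (succ (succ (succ zero)))))))))
  ~> succ (succ zero)
inferred type:
  Nat


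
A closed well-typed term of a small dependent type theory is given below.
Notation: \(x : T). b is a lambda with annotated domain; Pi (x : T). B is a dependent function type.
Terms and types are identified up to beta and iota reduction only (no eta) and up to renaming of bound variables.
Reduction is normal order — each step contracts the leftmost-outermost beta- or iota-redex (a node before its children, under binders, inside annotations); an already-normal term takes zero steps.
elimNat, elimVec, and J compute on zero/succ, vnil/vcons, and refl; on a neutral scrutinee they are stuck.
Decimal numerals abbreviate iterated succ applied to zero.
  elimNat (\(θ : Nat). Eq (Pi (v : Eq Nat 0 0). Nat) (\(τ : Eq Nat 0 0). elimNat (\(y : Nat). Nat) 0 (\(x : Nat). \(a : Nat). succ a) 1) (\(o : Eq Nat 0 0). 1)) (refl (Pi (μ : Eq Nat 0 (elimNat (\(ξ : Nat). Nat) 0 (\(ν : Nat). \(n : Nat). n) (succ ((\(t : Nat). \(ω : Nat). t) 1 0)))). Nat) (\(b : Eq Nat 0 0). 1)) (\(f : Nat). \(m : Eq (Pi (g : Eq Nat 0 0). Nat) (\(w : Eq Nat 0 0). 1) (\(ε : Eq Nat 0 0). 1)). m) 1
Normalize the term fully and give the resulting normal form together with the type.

resulting normal form:
  refl (Pi (θ : Eq Nat 0 0). Nat) (\(v : Eq Nat 0 0). 1)
the term's type:
  Eq (Pi (θ : Eq Nat 0 0). Nat) (\(v : Eq Nat 0 0). 1) (\(τ : Eq Nat 0 0). 1)
observation: contracting an elimNat iota-redex first, the term normalizes in 13 steps.


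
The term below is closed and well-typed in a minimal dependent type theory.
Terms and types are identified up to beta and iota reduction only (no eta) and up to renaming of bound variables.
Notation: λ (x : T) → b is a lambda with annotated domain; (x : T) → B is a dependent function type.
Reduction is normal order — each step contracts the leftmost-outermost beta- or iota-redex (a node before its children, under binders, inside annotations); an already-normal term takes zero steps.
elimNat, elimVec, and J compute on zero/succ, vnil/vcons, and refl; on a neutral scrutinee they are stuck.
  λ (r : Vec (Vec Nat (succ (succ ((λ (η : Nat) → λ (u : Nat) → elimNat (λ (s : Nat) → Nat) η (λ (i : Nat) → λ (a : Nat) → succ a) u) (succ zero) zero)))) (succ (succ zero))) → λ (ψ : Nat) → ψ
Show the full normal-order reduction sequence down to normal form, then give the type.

normal-order reduction:
  λ (r : Vec (Vec Nat (succ (succ ((λ (η : Nat) → λ (u : Nat) → elimNat (λ (s : Nat) → Nat) η (λ (i : Nat) → λ (a : Nat) → succ a) u) (succ zero) zero)))) (succ (succ zero))) → λ (ψ : Nat) → ψ
  ~> λ (r : Vec (Vec Nat (succ (succ ((λ (η : Nat) → elimNat (λ (u : Nat) → Nat) (succ zero) (λ (s : Nat) → λ (i : Nat) → succ i) η) zero)))) (succ (succ zero))) → λ (a : Nat) → a
  ~> λ (r : Vec (Vec Nat (succ (succ (elimNat (λ (η : Nat) → Nat) (succ zero) (λ (u : Nat) → λ (s : Nat) → succ s) zero)))) (succ (succ zero))) → λ (i : Nat) → i
  ~> λ (r : Vec (Vec Nat (succ (succ (succ zero)))) (succ (succ zero))) → λ (η : Nat) → η
the term's type:
  (r : Vec (Vec Nat (succ (succ (succ zero)))) (succ (succ zero))) → (η : Nat) → Nat


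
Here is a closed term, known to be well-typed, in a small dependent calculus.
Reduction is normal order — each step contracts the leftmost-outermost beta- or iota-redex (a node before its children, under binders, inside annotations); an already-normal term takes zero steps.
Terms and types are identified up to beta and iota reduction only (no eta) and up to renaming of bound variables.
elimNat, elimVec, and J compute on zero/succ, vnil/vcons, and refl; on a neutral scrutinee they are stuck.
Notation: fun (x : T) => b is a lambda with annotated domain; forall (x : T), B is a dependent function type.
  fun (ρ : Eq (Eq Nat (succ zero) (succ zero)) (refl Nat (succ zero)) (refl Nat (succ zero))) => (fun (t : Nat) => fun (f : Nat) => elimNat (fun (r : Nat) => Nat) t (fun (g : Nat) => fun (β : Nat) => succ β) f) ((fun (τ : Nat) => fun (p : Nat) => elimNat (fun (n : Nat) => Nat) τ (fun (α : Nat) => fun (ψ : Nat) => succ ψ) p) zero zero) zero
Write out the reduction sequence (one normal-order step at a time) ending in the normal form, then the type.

reduction (normal order):
  fun (ρ : Eq (Eq Nat (succ zero) (succ zero)) (refl Nat (succ zero)) (refl Nat (succ zero))) => (fun (t : Nat) => fun (f : Nat) => elimNat (fun (r : Nat) => Nat) t (fun (g : Nat) => fun (β : Nat) => succ β) f) ((fun (τ : Nat) => fun (p : Nat) => elimNat (fun (n : Nat) => Nat) τ (fun (α : Nat) => fun (ψ : Nat) => succ ψ) p) zero zero) zero
  ~> fun (ρ : Eq (Eq Nat (succ zero) (succ zero)) (refl Nat (succ zero)) (refl Nat (succ zero))) => (fun (t : Nat) => elimNat (fun (f : Nat) => Nat) ((fun (r : Nat) => fun (g : Nat) => elimNat (fun (β : Nat) => Nat) r (fun (τ : Nat) => fun (p : Nat) => succ p) g) zero zero) (fun (n : Nat) => fun (α : Nat) => succ α) t) zero
  ~> fun (ρ : Eq (Eq Nat (succ zero) (succ zero)) (refl Nat (succ zero)) (refl Nat (succ zero))) => elimNat (fun (t : Nat) => Nat) ((fun (f : Nat) => fun (r : Nat) => elimNat (fun (g : Nat) => Nat) f (fun (β : Nat) => fun (τ : Nat) => succ τ) r) zero zero) (fun (p : Nat) => fun (n : Nat) => succ n) zero
  ~> fun (ρ : Eq (Eq Nat (succ zero) (succ zero)) (refl Nat (succ zero)) (refl Nat (succ zero))) => (fun (t : Nat) => fun (f : Nat) => elimNat (fun (r : Nat) => Nat) t (fun (g : Nat) => fun (β : Nat) => succ β) f) zero zero
  ~> fun (ρ : Eq (Eq Nat (succ zero) (succ zero)) (refl Nat (succ zero)) (refl Nat (succ zero))) => (fun (t : Nat) => elimNat (fun (f : Nat) => Nat) zero (fun (r : Nat) => fun (g : Nat) => succ g) t) zero
  ~> fun (ρ : Eq (Eq Nat (succ zero) (succ zero)) (refl Nat (succ zero)) (refl Nat (succ zero))) => elimNat (fun (t : Nat) => Nat) zero (fun (f : Nat) => fun (r : Nat) => succ r) zero
  ~> fun (ρ : Eq (Eq Nat (succ zero) (succ zero)) (refl Nat (succ zero)) (refl Nat (succ zero))) => zero
inferred type:
  forall (ρ : Eq (Eq Nat (succ zero) (succ zero)) (refl Nat (succ zero)) (refl Nat (succ zero))), Nat


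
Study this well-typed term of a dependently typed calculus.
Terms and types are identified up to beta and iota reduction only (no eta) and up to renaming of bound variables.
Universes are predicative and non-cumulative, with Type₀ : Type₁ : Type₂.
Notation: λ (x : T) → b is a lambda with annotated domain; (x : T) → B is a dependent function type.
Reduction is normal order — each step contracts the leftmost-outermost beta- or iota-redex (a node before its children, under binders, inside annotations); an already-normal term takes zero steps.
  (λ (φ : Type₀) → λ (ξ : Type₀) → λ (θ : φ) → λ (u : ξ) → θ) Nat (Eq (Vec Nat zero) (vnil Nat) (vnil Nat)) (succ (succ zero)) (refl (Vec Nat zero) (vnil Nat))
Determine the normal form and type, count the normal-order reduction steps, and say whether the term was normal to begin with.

resulting normal form:
  succ (succ zero)
the term's type:
  Nat
steps to reach normal form (normal order): 4
term was already normal: no
first contracted redex: a beta-redex


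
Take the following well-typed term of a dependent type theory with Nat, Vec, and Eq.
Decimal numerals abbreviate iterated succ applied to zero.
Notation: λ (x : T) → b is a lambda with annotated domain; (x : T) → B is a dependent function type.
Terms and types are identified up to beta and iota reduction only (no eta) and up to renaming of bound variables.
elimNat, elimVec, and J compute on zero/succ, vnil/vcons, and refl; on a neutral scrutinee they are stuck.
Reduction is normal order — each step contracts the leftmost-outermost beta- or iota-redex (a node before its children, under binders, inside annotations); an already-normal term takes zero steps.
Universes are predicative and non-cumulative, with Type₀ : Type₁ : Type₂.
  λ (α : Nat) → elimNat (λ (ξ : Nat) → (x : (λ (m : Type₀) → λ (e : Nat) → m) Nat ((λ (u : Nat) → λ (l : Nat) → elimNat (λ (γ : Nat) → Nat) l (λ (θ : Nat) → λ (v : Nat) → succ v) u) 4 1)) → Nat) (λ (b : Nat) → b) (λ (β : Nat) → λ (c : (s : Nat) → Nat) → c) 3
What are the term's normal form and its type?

reduced normal form:
  λ (α : Nat) → λ (ξ : Nat) → ξ
the term's type:
  (α : Nat) → (ξ : Nat) → Nat
observation: reduction starts at an elimNat iota-redex, and 10 normal-order steps reach the normal form.


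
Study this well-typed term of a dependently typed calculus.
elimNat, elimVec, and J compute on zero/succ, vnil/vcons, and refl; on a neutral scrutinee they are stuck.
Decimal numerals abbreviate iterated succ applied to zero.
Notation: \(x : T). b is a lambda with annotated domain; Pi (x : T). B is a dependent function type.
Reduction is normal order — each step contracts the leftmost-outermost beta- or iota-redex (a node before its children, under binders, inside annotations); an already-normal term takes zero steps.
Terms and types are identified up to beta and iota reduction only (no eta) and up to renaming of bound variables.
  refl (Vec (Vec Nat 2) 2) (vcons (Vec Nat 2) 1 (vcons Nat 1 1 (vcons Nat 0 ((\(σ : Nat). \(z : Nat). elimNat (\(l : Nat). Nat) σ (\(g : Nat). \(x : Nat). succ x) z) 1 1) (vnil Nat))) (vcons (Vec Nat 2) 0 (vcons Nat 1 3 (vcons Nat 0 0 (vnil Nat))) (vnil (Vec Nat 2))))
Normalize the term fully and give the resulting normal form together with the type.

normal form:
  refl (Vec (Vec Nat 2) 2) (vcons (Vec Nat 2) 1 (vcons Nat 1 1 (vcons Nat 0 2 (vnil Nat))) (vcons (Vec Nat 2) 0 (vcons Nat 1 3 (vcons Nat 0 0 (vnil Nat))) (vnil (Vec Nat 2))))
inferred type:
  Eq (Vec (Vec Nat 2) 2) (vcons (Vec Nat 2) 1 (vcons Nat 1 1 (vcons Nat 0 2 (vnil Nat))) (vcons (Vec Nat 2) 0 (vcons Nat 1 3 (vcons Nat 0 0 (vnil Nat))) (vnil (Vec Nat 2)))) (vcons (Vec Nat 2) 1 (vcons Nat 1 1 (vcons Nat 0 2 (vnil Nat))) (vcons (Vec Nat 2) 0 (vcons Nat 1 3 (vcons Nat 0 0 (vnil Nat))) (vnil (Vec Nat 2))))
observation: the term reaches its normal form after 6 normal-order steps.


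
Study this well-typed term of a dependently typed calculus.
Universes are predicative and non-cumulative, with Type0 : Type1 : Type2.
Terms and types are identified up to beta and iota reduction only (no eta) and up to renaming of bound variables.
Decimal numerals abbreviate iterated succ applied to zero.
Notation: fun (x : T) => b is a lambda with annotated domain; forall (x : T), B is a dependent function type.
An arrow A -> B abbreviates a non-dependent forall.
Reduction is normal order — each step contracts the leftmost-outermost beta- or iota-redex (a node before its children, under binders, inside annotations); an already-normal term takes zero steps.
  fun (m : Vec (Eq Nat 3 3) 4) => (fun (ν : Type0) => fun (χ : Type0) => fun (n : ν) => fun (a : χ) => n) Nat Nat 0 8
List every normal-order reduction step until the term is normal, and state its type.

reduction (normal order):
  fun (m : Vec (Eq Nat 3 3) 4) => (fun (ν : Type0) => fun (χ : Type0) => fun (n : ν) => fun (a : χ) => n) Nat Nat 0 8
  ~> fun (m : Vec (Eq Nat 3 3) 4) => (fun (ν : Type0) => fun (χ : Nat) => fun (n : ν) => χ) Nat 0 8
  ~> fun (m : Vec (Eq Nat 3 3) 4) => (fun (ν : Nat) => fun (χ : Nat) => ν) 0 8
  ~> fun (m : Vec (Eq Nat 3 3) 4) => (fun (ν : Nat) => 0) 8
  ~> fun (m : Vec (Eq Nat 3 3) 4) => 0
the term's type:
  Vec (Eq Nat 3 3) 4 -> Nat


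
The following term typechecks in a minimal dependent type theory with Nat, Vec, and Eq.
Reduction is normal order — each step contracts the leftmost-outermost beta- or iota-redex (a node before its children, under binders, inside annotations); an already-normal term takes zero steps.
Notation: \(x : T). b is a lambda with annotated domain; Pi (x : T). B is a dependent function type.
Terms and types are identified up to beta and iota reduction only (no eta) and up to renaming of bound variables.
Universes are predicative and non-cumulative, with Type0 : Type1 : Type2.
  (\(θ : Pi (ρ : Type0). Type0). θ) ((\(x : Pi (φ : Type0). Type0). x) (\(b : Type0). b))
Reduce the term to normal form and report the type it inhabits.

reduced normal form:
  \(θ : Type0). θ
type:
  Pi (θ : Type0). Type0
observation: the first redex contracted is a beta-redex; the normal form is reached in 2 normal-order steps.


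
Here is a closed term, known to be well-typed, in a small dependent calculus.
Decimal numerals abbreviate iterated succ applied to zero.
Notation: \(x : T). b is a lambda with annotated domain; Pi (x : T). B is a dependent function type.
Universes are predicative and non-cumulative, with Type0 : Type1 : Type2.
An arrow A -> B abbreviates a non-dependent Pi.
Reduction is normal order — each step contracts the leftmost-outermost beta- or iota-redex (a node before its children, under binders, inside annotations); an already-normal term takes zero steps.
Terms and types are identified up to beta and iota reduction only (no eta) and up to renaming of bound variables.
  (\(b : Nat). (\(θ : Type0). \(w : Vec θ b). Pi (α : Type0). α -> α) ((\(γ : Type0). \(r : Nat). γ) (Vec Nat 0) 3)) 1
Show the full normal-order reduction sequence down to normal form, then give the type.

normal-order reduction sequence:
  (\(b : Nat). (\(θ : Type0). \(w : Vec θ b). Pi (α : Type0). α -> α) ((\(γ : Type0). \(r : Nat). γ) (Vec Nat 0) 3)) 1
  ~> (\(b : Type0). \(θ : Vec b 1). Pi (w : Type0). w -> w) ((\(α : Type0). \(γ : Nat). α) (Vec Nat 0) 3)
  ~> \(b : Vec ((\(θ : Type0). \(w : Nat). θ) (Vec Nat 0) 3) 1). Pi (α : Type0). α -> α
  ~> \(b : Vec ((\(θ : Nat). Vec Nat 0) 3) 1). Pi (w : Type0). w -> w
  ~> \(b : Vec (Vec Nat 0) 1). Pi (θ : Type0). θ -> θ
type:
  Vec (Vec Nat 0) 1 -> Type1


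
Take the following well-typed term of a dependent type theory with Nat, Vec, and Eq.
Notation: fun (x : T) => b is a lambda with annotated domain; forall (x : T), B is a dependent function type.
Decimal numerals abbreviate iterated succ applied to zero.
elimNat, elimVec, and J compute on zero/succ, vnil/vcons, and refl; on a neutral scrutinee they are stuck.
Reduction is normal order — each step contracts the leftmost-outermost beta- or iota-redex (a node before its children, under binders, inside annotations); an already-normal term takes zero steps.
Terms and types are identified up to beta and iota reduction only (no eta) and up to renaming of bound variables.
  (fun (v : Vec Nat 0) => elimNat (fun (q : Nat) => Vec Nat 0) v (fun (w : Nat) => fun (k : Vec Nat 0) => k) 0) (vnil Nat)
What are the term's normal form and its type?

normal form:
  vnil Nat
the term's type:
  Vec Nat 0


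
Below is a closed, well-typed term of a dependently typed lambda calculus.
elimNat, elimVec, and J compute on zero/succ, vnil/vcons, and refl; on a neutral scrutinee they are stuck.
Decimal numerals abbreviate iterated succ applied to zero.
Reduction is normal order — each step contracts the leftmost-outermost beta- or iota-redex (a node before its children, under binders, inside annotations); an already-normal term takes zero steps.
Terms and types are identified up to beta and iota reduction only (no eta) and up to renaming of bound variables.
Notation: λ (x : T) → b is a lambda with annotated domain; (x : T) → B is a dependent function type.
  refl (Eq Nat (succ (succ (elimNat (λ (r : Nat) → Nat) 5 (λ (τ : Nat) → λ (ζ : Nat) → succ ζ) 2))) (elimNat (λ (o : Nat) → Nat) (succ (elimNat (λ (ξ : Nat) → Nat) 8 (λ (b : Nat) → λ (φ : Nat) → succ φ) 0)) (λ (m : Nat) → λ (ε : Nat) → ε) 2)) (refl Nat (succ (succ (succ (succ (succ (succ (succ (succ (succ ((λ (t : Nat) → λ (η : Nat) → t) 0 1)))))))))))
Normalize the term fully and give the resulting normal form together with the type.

reduced normal form:
  refl (Eq Nat 9 9) (refl Nat 9)
inferred type:
  Eq (Eq Nat 9 9) (refl Nat 9) (refl Nat 9)
observation: 17 normal-order steps separate the term from its normal form.


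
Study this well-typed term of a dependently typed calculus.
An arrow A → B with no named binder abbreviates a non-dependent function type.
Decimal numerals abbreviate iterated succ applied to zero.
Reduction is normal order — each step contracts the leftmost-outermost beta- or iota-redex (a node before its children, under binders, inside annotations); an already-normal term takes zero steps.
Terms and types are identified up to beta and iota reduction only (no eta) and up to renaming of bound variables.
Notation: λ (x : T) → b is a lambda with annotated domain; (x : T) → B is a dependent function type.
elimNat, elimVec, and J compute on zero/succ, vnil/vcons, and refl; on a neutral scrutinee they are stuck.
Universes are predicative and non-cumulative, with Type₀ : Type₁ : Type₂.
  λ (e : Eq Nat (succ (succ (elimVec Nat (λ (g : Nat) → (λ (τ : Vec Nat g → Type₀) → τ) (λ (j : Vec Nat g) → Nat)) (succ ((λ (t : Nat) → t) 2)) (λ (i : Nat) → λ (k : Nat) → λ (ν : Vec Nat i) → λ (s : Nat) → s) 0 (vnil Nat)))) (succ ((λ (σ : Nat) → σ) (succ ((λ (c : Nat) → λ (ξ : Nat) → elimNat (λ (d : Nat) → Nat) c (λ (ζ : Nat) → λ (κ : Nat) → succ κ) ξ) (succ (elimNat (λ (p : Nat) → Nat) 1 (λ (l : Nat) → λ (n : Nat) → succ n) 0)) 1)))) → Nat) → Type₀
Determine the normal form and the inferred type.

reduced normal form:
  λ (e : Eq Nat 5 5 → Nat) → Type₀
type:
  (Eq Nat 5 5 → Nat) → Type₁
observation: 10 normal-order steps separate the term from its normal form.


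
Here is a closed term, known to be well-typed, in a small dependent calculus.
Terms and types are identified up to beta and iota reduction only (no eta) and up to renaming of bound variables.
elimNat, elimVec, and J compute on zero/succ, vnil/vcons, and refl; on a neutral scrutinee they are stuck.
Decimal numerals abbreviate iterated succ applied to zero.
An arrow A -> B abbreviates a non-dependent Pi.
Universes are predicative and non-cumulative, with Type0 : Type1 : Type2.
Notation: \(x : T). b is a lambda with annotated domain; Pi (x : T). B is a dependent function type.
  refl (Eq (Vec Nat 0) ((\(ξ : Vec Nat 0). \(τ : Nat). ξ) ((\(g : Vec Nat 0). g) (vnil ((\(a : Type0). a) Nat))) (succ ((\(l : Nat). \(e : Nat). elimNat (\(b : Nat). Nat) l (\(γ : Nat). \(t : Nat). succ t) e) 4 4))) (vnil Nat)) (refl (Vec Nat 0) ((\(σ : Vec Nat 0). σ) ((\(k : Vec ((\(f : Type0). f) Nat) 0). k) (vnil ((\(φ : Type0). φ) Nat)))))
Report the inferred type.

the term's type:
  Eq (Eq (Vec Nat 0) (vnil Nat) (vnil Nat)) (refl (Vec Nat 0) (vnil Nat)) (refl (Vec Nat 0) (vnil Nat))


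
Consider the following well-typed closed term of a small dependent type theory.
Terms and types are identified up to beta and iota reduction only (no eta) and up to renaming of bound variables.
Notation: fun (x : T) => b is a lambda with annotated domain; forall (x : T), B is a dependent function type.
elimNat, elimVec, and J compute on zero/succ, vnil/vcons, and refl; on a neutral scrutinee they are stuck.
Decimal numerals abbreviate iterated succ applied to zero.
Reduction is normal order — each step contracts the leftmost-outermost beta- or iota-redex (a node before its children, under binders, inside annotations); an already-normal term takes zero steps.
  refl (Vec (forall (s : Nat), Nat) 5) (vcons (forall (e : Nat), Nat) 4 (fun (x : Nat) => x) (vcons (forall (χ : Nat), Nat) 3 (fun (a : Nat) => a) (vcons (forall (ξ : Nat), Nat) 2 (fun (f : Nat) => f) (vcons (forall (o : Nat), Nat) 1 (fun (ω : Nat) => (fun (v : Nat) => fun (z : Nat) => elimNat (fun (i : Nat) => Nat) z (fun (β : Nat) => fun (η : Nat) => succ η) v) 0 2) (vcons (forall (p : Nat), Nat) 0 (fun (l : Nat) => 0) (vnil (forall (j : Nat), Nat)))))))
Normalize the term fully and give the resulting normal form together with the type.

reduced normal form:
  refl (Vec (forall (s : Nat), Nat) 5) (vcons (forall (e : Nat), Nat) 4 (fun (x : Nat) => x) (vcons (forall (χ : Nat), Nat) 3 (fun (a : Nat) => a) (vcons (forall (ξ : Nat), Nat) 2 (fun (f : Nat) => f) (vcons (forall (o : Nat), Nat) 1 (fun (ω : Nat) => 2) (vcons (forall (v : Nat), Nat) 0 (fun (z : Nat) => 0) (vnil (forall (i : Nat), Nat)))))))
type:
  Eq (Vec (forall (s : Nat), Nat) 5) (vcons (forall (e : Nat), Nat) 4 (fun (x : Nat) => x) (vcons (forall (χ : Nat), Nat) 3 (fun (a : Nat) => a) (vcons (forall (ξ : Nat), Nat) 2 (fun (f : Nat) => f) (vcons (forall (o : Nat), Nat) 1 (fun (ω : Nat) => 2) (vcons (forall (v : Nat), Nat) 0 (fun (z : Nat) => 0) (vnil (forall (i : Nat), Nat))))))) (vcons (forall (β : Nat), Nat) 4 (fun (η : Nat) => η) (vcons (forall (p : Nat), Nat) 3 (fun (l : Nat) => l) (vcons (forall (j : Nat), Nat) 2 (fun (m : Nat) => m) (vcons (forall (α : Nat), Nat) 1 (fun (c : Nat) => 2) (vcons (forall (r : Nat), Nat) 0 (fun (q : Nat) => 0) (vnil (forall (b : Nat), Nat)))))))
observation: the first redex contracted is a beta-redex; the normal form is reached in 3 normal-order steps.


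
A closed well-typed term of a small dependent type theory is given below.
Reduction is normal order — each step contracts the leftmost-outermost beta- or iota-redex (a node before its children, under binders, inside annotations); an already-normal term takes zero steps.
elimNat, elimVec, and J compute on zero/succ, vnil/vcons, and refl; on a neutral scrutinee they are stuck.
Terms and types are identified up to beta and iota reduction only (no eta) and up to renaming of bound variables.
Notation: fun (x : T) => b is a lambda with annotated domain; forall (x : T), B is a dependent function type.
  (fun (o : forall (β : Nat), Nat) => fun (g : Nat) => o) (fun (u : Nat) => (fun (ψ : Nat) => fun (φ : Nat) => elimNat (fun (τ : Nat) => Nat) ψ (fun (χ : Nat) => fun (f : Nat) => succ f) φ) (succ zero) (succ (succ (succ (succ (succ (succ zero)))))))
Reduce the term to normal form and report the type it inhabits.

normal form:
  fun (o : Nat) => fun (β : Nat) => succ (succ (succ (succ (succ (succ (succ zero))))))
inferred type:
  forall (o : Nat), forall (β : Nat), Nat
observation: the first redex contracted is a beta-redex; the normal form is reached in 22 normal-order steps.


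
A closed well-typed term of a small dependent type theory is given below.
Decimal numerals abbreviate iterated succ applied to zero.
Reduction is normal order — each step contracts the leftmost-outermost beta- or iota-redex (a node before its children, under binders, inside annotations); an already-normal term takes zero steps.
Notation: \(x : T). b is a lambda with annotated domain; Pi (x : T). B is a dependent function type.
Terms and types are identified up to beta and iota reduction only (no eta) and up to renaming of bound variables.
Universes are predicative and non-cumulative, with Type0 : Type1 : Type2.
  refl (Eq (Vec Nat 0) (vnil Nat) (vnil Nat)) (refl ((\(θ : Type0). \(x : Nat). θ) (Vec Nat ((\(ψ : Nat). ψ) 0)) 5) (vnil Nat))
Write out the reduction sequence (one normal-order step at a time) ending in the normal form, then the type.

reduction (normal order):
  refl (Eq (Vec Nat 0) (vnil Nat) (vnil Nat)) (refl ((\(θ : Type0). \(x : Nat). θ) (Vec Nat ((\(ψ : Nat). ψ) 0)) 5) (vnil Nat))
  ~> refl (Eq (Vec Nat 0) (vnil Nat) (vnil Nat)) (refl ((\(θ : Nat). Vec Nat ((\(x : Nat). x) 0)) 5) (vnil Nat))
  ~> refl (Eq (Vec Nat 0) (vnil Nat) (vnil Nat)) (refl (Vec Nat ((\(θ : Nat). θ) 0)) (vnil Nat))
  ~> refl (Eq (Vec Nat 0) (vnil Nat) (vnil Nat)) (refl (Vec Nat 0) (vnil Nat))
inferred type:
  Eq (Eq (Vec Nat 0) (vnil Nat) (vnil Nat)) (refl (Vec Nat 0) (vnil Nat)) (refl (Vec Nat 0) (vnil Nat))


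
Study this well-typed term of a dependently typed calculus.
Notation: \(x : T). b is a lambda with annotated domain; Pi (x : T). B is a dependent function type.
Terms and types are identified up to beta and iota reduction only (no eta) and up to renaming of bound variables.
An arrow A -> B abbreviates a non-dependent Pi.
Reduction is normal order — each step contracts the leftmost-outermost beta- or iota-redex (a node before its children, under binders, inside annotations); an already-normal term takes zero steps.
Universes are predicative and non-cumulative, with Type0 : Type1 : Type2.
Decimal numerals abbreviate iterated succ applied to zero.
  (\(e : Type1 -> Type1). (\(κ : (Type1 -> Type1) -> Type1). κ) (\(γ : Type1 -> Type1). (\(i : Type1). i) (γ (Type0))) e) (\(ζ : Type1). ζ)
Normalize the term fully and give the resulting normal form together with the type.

resulting normal form:
  Type0
the term's type:
  Type1
observation: 5 normal-order steps normalize the term, beginning with a beta-redex.


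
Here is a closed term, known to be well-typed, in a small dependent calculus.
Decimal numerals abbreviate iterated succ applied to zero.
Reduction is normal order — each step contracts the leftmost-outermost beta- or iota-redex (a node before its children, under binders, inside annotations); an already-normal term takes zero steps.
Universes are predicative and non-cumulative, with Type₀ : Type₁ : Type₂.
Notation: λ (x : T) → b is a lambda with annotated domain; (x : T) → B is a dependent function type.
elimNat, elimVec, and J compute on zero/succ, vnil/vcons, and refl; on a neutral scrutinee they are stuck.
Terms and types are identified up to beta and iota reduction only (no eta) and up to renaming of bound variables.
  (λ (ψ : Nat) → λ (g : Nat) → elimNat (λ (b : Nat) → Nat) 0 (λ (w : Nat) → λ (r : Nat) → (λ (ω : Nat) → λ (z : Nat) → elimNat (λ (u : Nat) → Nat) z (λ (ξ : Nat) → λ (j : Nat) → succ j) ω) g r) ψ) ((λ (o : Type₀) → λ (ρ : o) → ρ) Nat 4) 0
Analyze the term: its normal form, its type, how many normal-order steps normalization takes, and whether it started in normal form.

normal form:
  0
the term's type:
  Nat
steps to reach normal form (normal order): 20
started in normal form: no
first redex: a beta-redex


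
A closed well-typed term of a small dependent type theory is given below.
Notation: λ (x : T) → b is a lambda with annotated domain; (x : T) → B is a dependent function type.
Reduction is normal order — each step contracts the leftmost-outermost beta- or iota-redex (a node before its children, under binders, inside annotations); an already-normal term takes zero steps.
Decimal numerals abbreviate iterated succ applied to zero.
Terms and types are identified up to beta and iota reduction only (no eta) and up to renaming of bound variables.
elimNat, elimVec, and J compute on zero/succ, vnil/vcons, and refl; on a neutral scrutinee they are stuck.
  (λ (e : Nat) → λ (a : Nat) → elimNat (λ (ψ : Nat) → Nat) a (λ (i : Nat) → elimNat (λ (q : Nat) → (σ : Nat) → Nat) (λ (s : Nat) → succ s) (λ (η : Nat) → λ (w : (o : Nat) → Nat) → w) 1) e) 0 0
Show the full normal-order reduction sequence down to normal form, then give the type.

normal-order reduction sequence:
  (λ (e : Nat) → λ (a : Nat) → elimNat (λ (ψ : Nat) → Nat) a (λ (i : Nat) → elimNat (λ (q : Nat) → (σ : Nat) → Nat) (λ (s : Nat) → succ s) (λ (η : Nat) → λ (w : (o : Nat) → Nat) → w) 1) e) 0 0
  ~> (λ (e : Nat) → elimNat (λ (a : Nat) → Nat) e (λ (ψ : Nat) → elimNat (λ (i : Nat) → (q : Nat) → Nat) (λ (σ : Nat) → succ σ) (λ (s : Nat) → λ (η : (w : Nat) → Nat) → η) 1) 0) 0
  ~> elimNat (λ (e : Nat) → Nat) 0 (λ (a : Nat) → elimNat (λ (ψ : Nat) → (i : Nat) → Nat) (λ (q : Nat) → succ q) (λ (σ : Nat) → λ (s : (η : Nat) → Nat) → s) 1) 0
  ~> 0
inferred type:
  Nat


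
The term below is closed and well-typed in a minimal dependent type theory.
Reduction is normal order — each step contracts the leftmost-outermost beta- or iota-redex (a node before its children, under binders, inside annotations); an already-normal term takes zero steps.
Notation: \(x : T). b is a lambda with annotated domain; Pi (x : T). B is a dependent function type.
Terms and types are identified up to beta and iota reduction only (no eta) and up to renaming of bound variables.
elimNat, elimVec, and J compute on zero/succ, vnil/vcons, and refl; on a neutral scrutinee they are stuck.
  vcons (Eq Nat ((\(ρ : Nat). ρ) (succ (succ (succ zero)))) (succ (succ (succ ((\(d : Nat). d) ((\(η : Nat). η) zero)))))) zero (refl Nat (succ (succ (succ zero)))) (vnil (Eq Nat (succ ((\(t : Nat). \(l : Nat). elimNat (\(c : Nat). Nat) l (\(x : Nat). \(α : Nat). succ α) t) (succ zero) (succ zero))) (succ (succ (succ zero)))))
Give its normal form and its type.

reduced normal form:
  vcons (Eq Nat (succ (succ (succ zero))) (succ (succ (succ zero)))) zero (refl Nat (succ (succ (succ zero)))) (vnil (Eq Nat (succ (succ (succ zero))) (succ (succ (succ zero)))))
type:
  Vec (Eq Nat (succ (succ (succ zero))) (succ (succ (succ zero)))) (succ zero)
observation: 9 normal-order steps separate the term from its normal form.


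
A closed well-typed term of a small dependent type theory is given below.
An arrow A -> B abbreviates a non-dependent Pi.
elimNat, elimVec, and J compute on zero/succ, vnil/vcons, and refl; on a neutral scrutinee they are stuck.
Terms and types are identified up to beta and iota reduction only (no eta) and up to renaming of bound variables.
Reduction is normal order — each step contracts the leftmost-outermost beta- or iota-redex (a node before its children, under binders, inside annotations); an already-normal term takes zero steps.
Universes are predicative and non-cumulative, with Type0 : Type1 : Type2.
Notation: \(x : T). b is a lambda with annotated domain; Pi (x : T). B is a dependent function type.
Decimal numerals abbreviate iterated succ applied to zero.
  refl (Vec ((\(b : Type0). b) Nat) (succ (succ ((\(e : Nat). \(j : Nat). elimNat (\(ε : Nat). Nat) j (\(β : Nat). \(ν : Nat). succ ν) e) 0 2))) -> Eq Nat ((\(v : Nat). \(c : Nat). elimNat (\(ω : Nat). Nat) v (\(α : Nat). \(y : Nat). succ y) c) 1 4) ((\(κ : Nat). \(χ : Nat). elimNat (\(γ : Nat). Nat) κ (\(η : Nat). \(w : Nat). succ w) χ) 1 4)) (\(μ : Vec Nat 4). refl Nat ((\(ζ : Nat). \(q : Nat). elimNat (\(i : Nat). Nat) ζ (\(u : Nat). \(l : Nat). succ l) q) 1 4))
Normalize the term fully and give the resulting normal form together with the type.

normal form:
  refl (Vec Nat 4 -> Eq Nat 5 5) (\(b : Vec Nat 4). refl Nat 5)
the term's type:
  Eq (Vec Nat 4 -> Eq Nat 5 5) (\(b : Vec Nat 4). refl Nat 5) (\(e : Vec Nat 4). refl Nat 5)


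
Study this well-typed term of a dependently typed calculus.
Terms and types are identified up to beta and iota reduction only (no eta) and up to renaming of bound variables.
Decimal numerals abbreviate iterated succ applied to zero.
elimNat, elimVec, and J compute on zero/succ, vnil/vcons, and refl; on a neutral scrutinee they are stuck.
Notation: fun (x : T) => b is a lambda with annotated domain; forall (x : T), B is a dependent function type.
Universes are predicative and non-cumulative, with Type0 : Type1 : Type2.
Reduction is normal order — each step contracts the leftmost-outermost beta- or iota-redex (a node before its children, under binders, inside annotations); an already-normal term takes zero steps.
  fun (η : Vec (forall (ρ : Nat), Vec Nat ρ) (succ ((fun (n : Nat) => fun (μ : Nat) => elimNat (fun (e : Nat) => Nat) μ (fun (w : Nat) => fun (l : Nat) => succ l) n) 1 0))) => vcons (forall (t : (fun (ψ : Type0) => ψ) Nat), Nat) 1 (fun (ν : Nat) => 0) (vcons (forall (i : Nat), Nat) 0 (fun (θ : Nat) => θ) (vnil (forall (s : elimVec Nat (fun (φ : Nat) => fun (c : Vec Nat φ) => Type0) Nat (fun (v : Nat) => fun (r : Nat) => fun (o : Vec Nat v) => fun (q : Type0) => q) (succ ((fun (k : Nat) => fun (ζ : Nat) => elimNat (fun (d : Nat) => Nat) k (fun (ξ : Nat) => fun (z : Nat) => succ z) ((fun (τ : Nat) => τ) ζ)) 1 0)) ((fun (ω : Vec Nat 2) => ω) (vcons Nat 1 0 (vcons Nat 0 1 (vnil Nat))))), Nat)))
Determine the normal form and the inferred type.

reduced normal form:
  fun (η : Vec (forall (ρ : Nat), Vec Nat ρ) 2) => vcons (forall (n : Nat), Nat) 1 (fun (μ : Nat) => 0) (vcons (forall (e : Nat), Nat) 0 (fun (w : Nat) => w) (vnil (forall (l : Nat), Nat)))
type:
  forall (η : Vec (forall (ρ : Nat), Vec Nat ρ) 2), Vec (forall (n : Nat), Nat) 2


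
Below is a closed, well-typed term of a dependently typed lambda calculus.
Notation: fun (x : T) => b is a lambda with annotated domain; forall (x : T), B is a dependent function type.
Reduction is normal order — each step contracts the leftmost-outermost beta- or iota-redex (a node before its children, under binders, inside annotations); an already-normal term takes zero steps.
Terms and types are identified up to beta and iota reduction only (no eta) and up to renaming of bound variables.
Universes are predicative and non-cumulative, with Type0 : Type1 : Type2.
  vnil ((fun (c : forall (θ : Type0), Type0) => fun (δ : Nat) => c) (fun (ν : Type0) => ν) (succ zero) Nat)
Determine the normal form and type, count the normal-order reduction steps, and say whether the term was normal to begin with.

reduced normal form:
  vnil Nat
the term's type:
  Vec Nat zero
normal-order step count: 3
term was already normal: no
first contracted redex: a beta-redex


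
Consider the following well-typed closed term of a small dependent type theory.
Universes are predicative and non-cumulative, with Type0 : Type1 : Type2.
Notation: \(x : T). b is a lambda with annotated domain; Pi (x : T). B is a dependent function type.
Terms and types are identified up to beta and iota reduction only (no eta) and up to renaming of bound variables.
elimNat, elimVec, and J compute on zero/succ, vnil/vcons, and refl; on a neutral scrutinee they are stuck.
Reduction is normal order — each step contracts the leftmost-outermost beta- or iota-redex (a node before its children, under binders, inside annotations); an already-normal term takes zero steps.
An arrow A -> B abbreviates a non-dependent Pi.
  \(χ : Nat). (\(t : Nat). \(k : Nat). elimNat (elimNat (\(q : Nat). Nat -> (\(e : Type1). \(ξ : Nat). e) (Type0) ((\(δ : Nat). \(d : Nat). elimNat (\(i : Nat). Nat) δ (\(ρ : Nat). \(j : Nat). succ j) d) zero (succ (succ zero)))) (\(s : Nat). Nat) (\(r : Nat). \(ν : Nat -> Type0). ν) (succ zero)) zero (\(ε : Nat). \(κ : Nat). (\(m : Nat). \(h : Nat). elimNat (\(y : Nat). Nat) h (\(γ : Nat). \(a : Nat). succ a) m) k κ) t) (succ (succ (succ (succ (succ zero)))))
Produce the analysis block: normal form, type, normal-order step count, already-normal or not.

resulting normal form:
  \(χ : Nat). \(t : Nat). elimNat (\(k : Nat). Nat) (elimNat (\(q : Nat). Nat) (elimNat (\(e : Nat). Nat) (elimNat (\(ξ : Nat). Nat) (elimNat (\(δ : Nat). Nat) zero (\(d : Nat). \(i : Nat). succ i) t) (\(ρ : Nat). \(j : Nat). succ j) t) (\(s : Nat). \(r : Nat). succ r) t) (\(ν : Nat). \(ε : Nat). succ ε) t) (\(κ : Nat). \(m : Nat). succ m) t
type:
  Nat -> Nat -> Nat
reduction steps (normal order): 27
already normal: no
first contracted redex: a beta-redex


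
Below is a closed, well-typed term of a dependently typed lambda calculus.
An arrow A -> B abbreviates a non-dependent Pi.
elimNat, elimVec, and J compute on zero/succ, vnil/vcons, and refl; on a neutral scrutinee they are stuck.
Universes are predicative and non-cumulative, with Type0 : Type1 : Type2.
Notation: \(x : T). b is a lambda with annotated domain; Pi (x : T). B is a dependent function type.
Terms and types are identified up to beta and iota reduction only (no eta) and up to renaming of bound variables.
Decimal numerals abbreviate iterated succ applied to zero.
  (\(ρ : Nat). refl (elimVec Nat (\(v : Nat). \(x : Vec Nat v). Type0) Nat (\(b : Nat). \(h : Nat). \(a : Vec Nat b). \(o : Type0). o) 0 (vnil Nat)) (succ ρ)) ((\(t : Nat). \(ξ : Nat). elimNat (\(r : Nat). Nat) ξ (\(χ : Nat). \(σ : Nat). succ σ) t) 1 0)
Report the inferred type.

type:
  Eq Nat 2 2


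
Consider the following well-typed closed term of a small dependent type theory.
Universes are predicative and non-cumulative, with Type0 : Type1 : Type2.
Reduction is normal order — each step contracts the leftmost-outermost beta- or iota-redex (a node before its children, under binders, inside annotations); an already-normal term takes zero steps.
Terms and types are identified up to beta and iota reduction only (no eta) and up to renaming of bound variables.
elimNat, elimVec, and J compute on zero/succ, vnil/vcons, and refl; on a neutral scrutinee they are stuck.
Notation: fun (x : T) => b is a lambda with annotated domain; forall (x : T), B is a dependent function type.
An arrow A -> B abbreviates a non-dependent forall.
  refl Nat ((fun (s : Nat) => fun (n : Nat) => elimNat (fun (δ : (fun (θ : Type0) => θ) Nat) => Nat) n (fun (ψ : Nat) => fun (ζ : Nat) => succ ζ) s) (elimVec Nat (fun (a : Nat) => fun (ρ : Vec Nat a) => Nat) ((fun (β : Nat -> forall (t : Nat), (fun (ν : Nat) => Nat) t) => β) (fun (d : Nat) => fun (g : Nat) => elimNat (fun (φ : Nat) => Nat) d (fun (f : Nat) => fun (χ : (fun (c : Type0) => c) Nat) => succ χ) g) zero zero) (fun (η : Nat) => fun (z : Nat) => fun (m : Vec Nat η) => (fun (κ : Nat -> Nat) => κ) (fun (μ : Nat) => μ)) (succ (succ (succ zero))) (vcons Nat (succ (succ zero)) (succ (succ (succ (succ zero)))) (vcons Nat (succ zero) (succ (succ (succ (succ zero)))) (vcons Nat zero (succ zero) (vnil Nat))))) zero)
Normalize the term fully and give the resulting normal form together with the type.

resulting normal form:
  refl Nat zero
the term's type:
  Eq Nat zero zero
observation: contracting a beta-redex first, the term normalizes in 27 steps.


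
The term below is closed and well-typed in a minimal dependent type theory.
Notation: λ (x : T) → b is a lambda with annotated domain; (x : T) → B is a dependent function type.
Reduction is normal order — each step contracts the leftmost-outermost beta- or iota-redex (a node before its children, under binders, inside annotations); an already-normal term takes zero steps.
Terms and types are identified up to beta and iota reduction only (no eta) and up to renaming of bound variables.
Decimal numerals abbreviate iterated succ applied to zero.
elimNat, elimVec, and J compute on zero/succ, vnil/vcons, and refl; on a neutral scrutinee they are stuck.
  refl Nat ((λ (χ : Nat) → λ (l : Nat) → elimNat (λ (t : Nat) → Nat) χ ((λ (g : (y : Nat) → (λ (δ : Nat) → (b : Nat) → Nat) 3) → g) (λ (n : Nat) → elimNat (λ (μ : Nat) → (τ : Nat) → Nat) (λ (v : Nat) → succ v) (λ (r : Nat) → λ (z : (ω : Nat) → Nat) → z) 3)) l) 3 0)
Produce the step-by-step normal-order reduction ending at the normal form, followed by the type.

normal-order reduction sequence:
  refl Nat ((λ (χ : Nat) → λ (l : Nat) → elimNat (λ (t : Nat) → Nat) χ ((λ (g : (y : Nat) → (λ (δ : Nat) → (b : Nat) → Nat) 3) → g) (λ (n : Nat) → elimNat (λ (μ : Nat) → (τ : Nat) → Nat) (λ (v : Nat) → succ v) (λ (r : Nat) → λ (z : (ω : Nat) → Nat) → z) 3)) l) 3 0)
  ~> refl Nat ((λ (χ : Nat) → elimNat (λ (l : Nat) → Nat) 3 ((λ (t : (g : Nat) → (λ (y : Nat) → (δ : Nat) → Nat) 3) → t) (λ (b : Nat) → elimNat (λ (n : Nat) → (μ : Nat) → Nat) (λ (τ : Nat) → succ τ) (λ (v : Nat) → λ (r : (z : Nat) → Nat) → r) 3)) χ) 0)
  ~> refl Nat (elimNat (λ (χ : Nat) → Nat) 3 ((λ (l : (t : Nat) → (λ (g : Nat) → (y : Nat) → Nat) 3) → l) (λ (δ : Nat) → elimNat (λ (b : Nat) → (n : Nat) → Nat) (λ (μ : Nat) → succ μ) (λ (τ : Nat) → λ (v : (r : Nat) → Nat) → v) 3)) 0)
  ~> refl Nat 3
type:
  Eq Nat 3 3
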